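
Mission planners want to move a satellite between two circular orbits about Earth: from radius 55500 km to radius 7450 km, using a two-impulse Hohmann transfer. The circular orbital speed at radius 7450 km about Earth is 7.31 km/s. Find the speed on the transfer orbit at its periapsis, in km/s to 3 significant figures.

v = 9.71 km/s

From the circular-orbit relation v² = μ/r at r = 7450 km: μ = v²r = (7.31)² × 7450 = 3.98099×10^5 km³/s².
Semi-major axis of the transfer orbit: a_t = (55500 + 7450)/2 = 31475 km.
The periapsis of the transfer ellipse is at r = 7450 km.
Vis-viva: v = √[μ(2/r − 1/a_t)] = √[3.98099×10^5 × (2/7450 − 1/31475)] = 9.707 km/s.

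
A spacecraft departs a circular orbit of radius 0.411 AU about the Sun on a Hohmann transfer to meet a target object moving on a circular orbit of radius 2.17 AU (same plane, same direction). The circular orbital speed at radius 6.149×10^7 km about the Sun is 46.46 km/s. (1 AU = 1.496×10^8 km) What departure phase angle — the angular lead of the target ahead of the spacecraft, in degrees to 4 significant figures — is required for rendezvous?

φ = 97.45°

From the circular-orbit relation v² = μ/r at r = 6.149×10^7 km: μ = v²r = (46.46)² × 6.149×10^7 = 1.32728×10^11 km³/s².
In km: r₁ = 0.411 × 1.496×10^8 = 6.14856×10^7 km; r₂ = 2.17 × 1.496×10^8 = 3.24632×10^8 km.
The Hohmann ellipse has a_t = (r₁ + r₂)/2 = 1.930588×10^8 km.
Transfer time t = π√(a_t³/μ) = 2.313×10^7 s.
The target's mean motion on its circular orbit is ω₂ = √(μ/r₂³) = 6.229×10^-8 rad/s.
Angle swept by the target during transfer: ω₂·t = 1.4408 rad = 82.55°.
Arrival is 180° from departure on the ellipse, so φ = 180° − 82.55° = 97.45°.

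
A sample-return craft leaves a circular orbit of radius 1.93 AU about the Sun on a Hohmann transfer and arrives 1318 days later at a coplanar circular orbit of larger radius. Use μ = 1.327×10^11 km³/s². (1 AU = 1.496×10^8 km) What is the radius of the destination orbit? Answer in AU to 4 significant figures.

r₂ = 5.539 AU

In km: r₁ = 1.93 × 1.496×10^8 = 2.88728×10^8 km.
Transfer time t = 1318 days = 1.138752×10^8 s, and t = π√(a_t³/μ).
So a_t = (μ t²/π²)^(1/3) = (1.327×10^11 × (1.138752×10^8)² / π²)^(1/3) = 5.5865×10^8 km.
Since a_t = (r₁ + r₂)/2, r₂ = 2a_t − r₁ = 2×5.5865×10^8 − 2.88728×10^8 = 8.28572×10^8 km.
In AU: r₂ = 8.28572×10^8 / 1.496×10^8 = 5.539 AU.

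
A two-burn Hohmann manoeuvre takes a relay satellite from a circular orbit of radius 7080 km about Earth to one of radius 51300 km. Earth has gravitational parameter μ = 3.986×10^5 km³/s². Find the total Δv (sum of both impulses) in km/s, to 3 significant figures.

The Hohmann ellipse has a_t = (r₁ + r₂)/2 = 29190 km.
Circular speed at r₁: v₁ = √(μ/r₁) = √(3.986×10^5/7080) = 7.5033 km/s.
Transfer-orbit speed at r₁ (vis-viva): v_p = √[μ(2/r₁ − 1/a_t)] = 9.9470 km/s.
First burn Δv₁ = |v_p − v₁| = 2.4437 km/s.
At r₂, v₂ = √(μ/r₂) = 2.7875 km/s.
Transfer-orbit speed at r₂: v_a = √[μ(2/r₂ − 1/a_t)] = 1.3728 km/s.
Second burn Δv₂ = |v₂ − v_a| = 1.4147 km/s.
Δv = Δv₁ + Δv₂ = 2.4437 + 1.4147 = 3.858 km/s.

Δv = 3.86 km/s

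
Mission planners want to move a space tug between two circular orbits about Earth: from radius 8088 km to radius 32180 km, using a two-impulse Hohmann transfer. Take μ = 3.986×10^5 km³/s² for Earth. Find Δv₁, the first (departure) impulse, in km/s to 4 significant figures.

Δv₁ = 1.855 km/s

Transfer-ellipse semi-major axis a_t = (r₁ + r₂)/2 = (8088 + 32180)/2 = 20134 km.
On the circular orbit at r = 8088 km, v_c = √(μ/r) = 7.020 km/s.
Transfer-orbit speed at the same r (vis-viva, a = a_t): v_t = √[μ(2/r − 1/a_t)] = 8.875 km/s.
Δv₁ = |v_t − v_c| = |8.875 − 7.020| = 1.855 km/s.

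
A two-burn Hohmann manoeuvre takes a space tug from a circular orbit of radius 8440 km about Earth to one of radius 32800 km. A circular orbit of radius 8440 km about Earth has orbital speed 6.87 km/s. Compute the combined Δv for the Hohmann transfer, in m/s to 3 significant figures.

Δv = 3050 m/s

From the circular-orbit relation v² = μ/r at r = 8440 km: μ = v²r = (6.87)² × 8440 = 3.98342×10^5 km³/s².
The Hohmann ellipse has a_t = (r₁ + r₂)/2 = 20620 km.
Circular speed at r₁: v₁ = √(μ/r₁) = √(3.98342×10^5/8440) = 6.870 km/s.
Transfer-orbit speed at r₁ (vis-viva equation): v_p = √[μ(2/r₁ − 1/a_t)] = 8.665 km/s.
First burn Δv₁ = |v_p − v₁| = 1.795 km/s.
Circular speed at r₂: v₂ = √(μ/r₂) = 3.485 km/s.
Transfer-orbit speed at r₂: v_a = √[μ(2/r₂ − 1/a_t)] = 2.230 km/s.
Second burn Δv₂ = |v₂ − v_a| = 1.255 km/s.
Total Δv = Δv₁ + Δv₂ = 3.050 km/s.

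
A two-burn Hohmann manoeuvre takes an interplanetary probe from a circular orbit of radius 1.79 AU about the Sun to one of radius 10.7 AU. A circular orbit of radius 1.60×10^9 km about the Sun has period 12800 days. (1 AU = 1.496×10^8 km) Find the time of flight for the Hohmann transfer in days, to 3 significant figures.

t = 2860 days

From Kepler's third law T² = 4π²r³/μ at r = 1.60×10^9 km, T = 12800 days = 12800 × 86400 s = 1.10592×10^9 s: μ = 4π²r³/T² = 1.32212×10^11 km³/s².
In km: r₁ = 1.79 × 1.496×10^8 = 2.67784×10^8 km; r₂ = 10.7 × 1.496×10^8 = 1.60072×10^9 km.
The Hohmann ellipse has a_t = (r₁ + r₂)/2 = 9.34252×10^8 km.
Transfer time t = π√(a_t³/μ) = π√((9.34252×10^8)³ / 1.32212×10^11) = 2.467×10^8 s.
Converting: 2.467×10^8 s ÷ 86400 s/day = 2860 days.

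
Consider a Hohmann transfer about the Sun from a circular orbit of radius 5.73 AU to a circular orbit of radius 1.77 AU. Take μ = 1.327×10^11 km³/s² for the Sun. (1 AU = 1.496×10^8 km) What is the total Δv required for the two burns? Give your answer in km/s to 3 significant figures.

Δv = 9.18 km/s

In km: r₁ = 5.73 × 1.496×10^8 = 8.57208×10^8 km; r₂ = 1.77 × 1.496×10^8 = 2.64792×10^8 km.
The Hohmann ellipse has a_t = (r₁ + r₂)/2 = 5.610×10^8 km.
At r₁ the circular-orbit speed is v₁ = √(μ/r₁) = 12.442 km/s.
On the transfer ellipse at r₁, vis-viva gives v_a = √[μ(2/r₁ − 1/a_t)] = 8.5480 km/s.
First burn Δv₁ = |v_a − v₁| = 3.894 km/s.
Circular speed at r₂: v₂ = √(μ/r₂) = 22.386 km/s.
Transfer-orbit speed at r₂: v_p = √[μ(2/r₂ − 1/a_t)] = 27.672 km/s.
Second burn Δv₂ = |v₂ − v_p| = 5.286 km/s.
Total Δv = Δv₁ + Δv₂ = 9.180 km/s.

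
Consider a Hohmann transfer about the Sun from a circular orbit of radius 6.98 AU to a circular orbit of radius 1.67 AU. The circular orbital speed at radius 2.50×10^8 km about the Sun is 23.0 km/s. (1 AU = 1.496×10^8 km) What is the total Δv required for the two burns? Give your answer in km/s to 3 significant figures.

From the circular-orbit relation v² = μ/r at r = 2.50×10^8 km: μ = v²r = (23.0)² × 2.50×10^8 = 1.32250×10^11 km³/s².
In km: r₁ = 6.98 × 1.496×10^8 = 1.044208×10^9 km; r₂ = 1.67 × 1.496×10^8 = 2.49832×10^8 km.
Transfer-ellipse semi-major axis a_t = (r₁ + r₂)/2 = (1.044208×10^9 + 2.49832×10^8)/2 = 6.4702×10^8 km.
Circular speed at r₁: v₁ = √(μ/r₁) = √(1.32250×10^11/1.044208×10^9) = 11.254 km/s.
On the transfer ellipse at r₁, vis-viva equation gives v_a = √[μ(2/r₁ − 1/a_t)] = 6.9931 km/s.
First burn Δv₁ = |v_a − v₁| = 4.261 km/s.
Circular speed at r₂: v₂ = √(μ/r₂) = 23.008 km/s.
Transfer-orbit speed at r₂: v_p = √[μ(2/r₂ − 1/a_t)] = 29.229 km/s.
Second burn Δv₂ = |v₂ − v_p| = 6.221 km/s.
Δv = Δv₁ + Δv₂ = 4.261 + 6.221 = 10.48 km/s.

Δv = 10.5 km/s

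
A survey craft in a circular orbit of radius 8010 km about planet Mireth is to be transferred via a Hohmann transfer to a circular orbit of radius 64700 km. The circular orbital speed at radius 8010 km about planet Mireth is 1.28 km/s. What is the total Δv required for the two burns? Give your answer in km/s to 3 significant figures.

From the circular-orbit relation v² = μ/r at r = 8010 km: μ = v²r = (1.28)² × 8010 = 13123.6 km³/s².
Transfer-ellipse semi-major axis a_t = (r₁ + r₂)/2 = (8010 + 64700)/2 = 36355 km.
At r₁ the circular-orbit speed is v₁ = √(μ/r₁) = 1.280000 km/s.
On the transfer ellipse at r₁, vis-viva gives v_p = √[μ(2/r₁ − 1/a_t)] = 1.707576 km/s.
First burn Δv₁ = |v_p − v₁| = 0.427576 km/s.
At r₂, v₂ = √(μ/r₂) = 0.450375 km/s.
Transfer-orbit speed at r₂: v_a = √[μ(2/r₂ − 1/a_t)] = 0.211402 km/s.
Second burn Δv₂ = |v₂ − v_a| = 0.238973 km/s.
Total Δv = Δv₁ + Δv₂ = 0.6665 km/s.

Δv = 0.667 km/s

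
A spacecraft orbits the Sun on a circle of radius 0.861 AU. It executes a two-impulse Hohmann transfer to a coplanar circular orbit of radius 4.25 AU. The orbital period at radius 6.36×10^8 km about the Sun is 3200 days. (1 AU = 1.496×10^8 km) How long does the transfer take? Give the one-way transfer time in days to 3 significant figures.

From Kepler's third law T² = 4π²r³/μ at r = 6.36×10^8 km, T = 3200 days = 3200 × 86400 s = 2.7648×10^8 s: μ = 4π²r³/T² = 1.32863×10^11 km³/s².
In km: r₁ = 0.861 × 1.496×10^8 = 1.288056×10^8 km; r₂ = 4.25 × 1.496×10^8 = 6.358×10^8 km.
Transfer-ellipse semi-major axis a_t = (r₁ + r₂)/2 = (1.288056×10^8 + 6.358×10^8)/2 = 3.823028×10^8 km.
Transfer time t = π√(a_t³/μ) = π√((3.823028×10^8)³ / 1.32863×10^11) = 6.443×10^7 s.
Converting: 6.443×10^7 s ÷ 86400 s/day = 746 days.

t = 746 days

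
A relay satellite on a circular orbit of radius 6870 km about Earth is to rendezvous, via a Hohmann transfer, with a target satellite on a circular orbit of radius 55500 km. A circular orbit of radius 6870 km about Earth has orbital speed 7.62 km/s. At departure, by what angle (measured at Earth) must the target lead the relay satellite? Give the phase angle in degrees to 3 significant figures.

From the circular-orbit relation v² = μ/r at r = 6870 km: μ = v²r = (7.62)² × 6870 = 3.98902×10^5 km³/s².
Transfer-ellipse semi-major axis a_t = (r₁ + r₂)/2 = (6870 + 55500)/2 = 31185 km.
Transfer time t = π√(a_t³/μ) = 27390 s.
The target's mean motion on its circular orbit is ω₂ = √(μ/r₂³) = 4.831×10^-5 rad/s.
Angle swept by the target during transfer: ω₂·t = 1.3232 rad = 75.81°.
The relay satellite traverses 180° on the transfer ellipse, so the target must lead by 180° − 75.81° = 104°.

φ = 104°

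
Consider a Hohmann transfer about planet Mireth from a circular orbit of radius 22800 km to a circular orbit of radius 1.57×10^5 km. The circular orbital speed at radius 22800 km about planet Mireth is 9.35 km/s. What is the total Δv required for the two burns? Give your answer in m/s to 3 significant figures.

Δv = 4770 m/s

From the circular-orbit relation v² = μ/r at r = 22800 km: μ = v²r = (9.35)² × 22800 = 1.99323×10^6 km³/s².
Transfer-ellipse semi-major axis a_t = (r₁ + r₂)/2 = (22800 + 1.570×10^5)/2 = 89900 km.
Circular speed at r₁: v₁ = √(μ/r₁) = √(1.99323×10^6/22800) = 9.3500 km/s.
On the transfer ellipse at r₁, v² = μ(2/r − 1/a) gives v_p = √[μ(2/r₁ − 1/a_t)] = 12.356 km/s.
First burn Δv₁ = |v_p − v₁| = 3.006 km/s.
At r₂, v₂ = √(μ/r₂) = 3.563 km/s.
Transfer-orbit speed at r₂: v_a = √[μ(2/r₂ − 1/a_t)] = 1.794 km/s.
Second burn Δv₂ = |v₂ − v_a| = 1.769 km/s.
Total Δv = Δv₁ + Δv₂ = 4.775 km/s.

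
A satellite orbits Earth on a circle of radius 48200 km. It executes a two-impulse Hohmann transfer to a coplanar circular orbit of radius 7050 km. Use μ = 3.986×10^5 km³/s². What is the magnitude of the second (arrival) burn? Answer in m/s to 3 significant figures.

Δv₂ = 2410 m/s

Transfer-ellipse semi-major axis a_t = (r₁ + r₂)/2 = (48200 + 7050)/2 = 27625 km.
On the circular orbit at r = 7050 km, v_c = √(μ/r) = 7.519 km/s.
Vis-viva on the transfer ellipse at r = 7050 km gives v_t = √[μ(2/r − 1/a_t)] = 9.932 km/s.
Δv₂ = |v_t − v_c| = |9.932 − 7.519| = 2.413 km/s.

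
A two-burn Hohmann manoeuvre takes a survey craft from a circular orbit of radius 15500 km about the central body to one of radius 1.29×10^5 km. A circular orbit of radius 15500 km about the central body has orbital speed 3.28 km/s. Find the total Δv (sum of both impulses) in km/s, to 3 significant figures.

From the circular-orbit relation v² = μ/r at r = 15500 km: μ = v²r = (3.28)² × 15500 = 1.66755×10^5 km³/s².
Transfer-ellipse semi-major axis a_t = (r₁ + r₂)/2 = (15500 + 1.290×10^5)/2 = 72250 km.
At r₁ the circular-orbit speed is v₁ = √(μ/r₁) = 3.280 km/s.
On the transfer ellipse at r₁, vis-viva equation gives v_p = √[μ(2/r₁ − 1/a_t)] = 4.383 km/s.
First burn Δv₁ = |v_p − v₁| = 1.103 km/s.
At r₂, v₂ = √(μ/r₂) = 1.13696 km/s.
Transfer-orbit speed at r₂: v_a = √[μ(2/r₂ − 1/a_t)] = 0.526613 km/s.
Second burn Δv₂ = |v₂ − v_a| = 0.6103 km/s.
Total Δv = Δv₁ + Δv₂ = 1.713 km/s.

Δv = 1.71 km/s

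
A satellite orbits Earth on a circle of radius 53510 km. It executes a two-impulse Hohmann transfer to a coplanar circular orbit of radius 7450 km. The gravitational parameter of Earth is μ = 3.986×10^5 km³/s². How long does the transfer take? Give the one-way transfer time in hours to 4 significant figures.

The Hohmann ellipse has a_t = (r₁ + r₂)/2 = 30480 km.
Transfer time t = π√(a_t³/μ) = π√((30480)³ / 3.986×10^5) = 26479 s.
Converting: 26479 s ÷ 3600 s/hour = 7.355 hours.

t = 7.355 hours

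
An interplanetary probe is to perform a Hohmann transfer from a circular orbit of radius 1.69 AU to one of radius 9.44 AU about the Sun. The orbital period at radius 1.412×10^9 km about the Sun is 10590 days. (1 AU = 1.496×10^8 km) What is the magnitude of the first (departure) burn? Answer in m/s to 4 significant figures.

From Kepler's third law T² = 4π²r³/μ at r = 1.412×10^9 km, T = 10590 days = 10590 × 86400 s = 9.14976×10^8 s: μ = 4π²r³/T² = 1.32753×10^11 km³/s².
In km: r₁ = 1.69 × 1.496×10^8 = 2.52824×10^8 km; r₂ = 9.44 × 1.496×10^8 = 1.412224×10^9 km.
The Hohmann ellipse has a_t = (r₁ + r₂)/2 = 8.32524×10^8 km.
On the circular orbit at r = 2.52824×10^8 km, v_c = √(μ/r) = 22.91 km/s.
Transfer-orbit speed at the same r (vis-viva, a = a_t): v_t = √[μ(2/r − 1/a_t)] = 29.84 km/s.
Δv₁ = |v_t − v_c| = |29.84 − 22.91| = 6.930 km/s.

Δv₁ = 6930 m/s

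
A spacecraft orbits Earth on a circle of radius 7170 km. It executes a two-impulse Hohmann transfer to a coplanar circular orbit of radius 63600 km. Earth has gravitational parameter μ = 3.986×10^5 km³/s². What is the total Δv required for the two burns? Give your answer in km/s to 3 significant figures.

The Hohmann ellipse has a_t = (r₁ + r₂)/2 = 35385 km.
Circular speed at r₁: v₁ = √(μ/r₁) = √(3.986×10^5/7170) = 7.456 km/s.
On the transfer ellipse at r₁, vis-viva equation gives v_p = √[μ(2/r₁ − 1/a_t)] = 9.996 km/s.
First burn Δv₁ = |v_p − v₁| = 2.540 km/s.
Circular speed at r₂: v₂ = √(μ/r₂) = 2.5035 km/s.
Transfer-orbit speed at r₂: v_a = √[μ(2/r₂ − 1/a_t)] = 1.1269 km/s.
Second burn Δv₂ = |v₂ − v_a| = 1.377 km/s.
Δv = Δv₁ + Δv₂ = 2.540 + 1.377 = 3.917 km/s.

Δv = 3.92 km/s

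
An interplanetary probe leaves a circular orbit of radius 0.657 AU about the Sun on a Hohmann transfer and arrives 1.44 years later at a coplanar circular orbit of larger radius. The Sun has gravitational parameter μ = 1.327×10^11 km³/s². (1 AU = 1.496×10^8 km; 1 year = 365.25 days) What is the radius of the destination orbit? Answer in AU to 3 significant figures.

In km: r₁ = 0.657 × 1.496×10^8 = 9.82872×10^7 km.
Transfer time t = 1.44 years × 365.25 × 86400 s = 4.5442944×10^7 s, and t = π√(a_t³/μ).
So a_t = (μ t²/π²)^(1/3) = (1.327×10^11 × (4.5442944×10^7)² / π²)^(1/3) = 3.0281×10^8 km.
Since a_t = (r₁ + r₂)/2, r₂ = 2a_t − r₁ = 2×3.0281×10^8 − 9.82872×10^7 = 5.073328×10^8 km.
In AU: r₂ = 5.073328×10^8 / 1.496×10^8 = 3.39 AU.

r₂ = 3.39 AU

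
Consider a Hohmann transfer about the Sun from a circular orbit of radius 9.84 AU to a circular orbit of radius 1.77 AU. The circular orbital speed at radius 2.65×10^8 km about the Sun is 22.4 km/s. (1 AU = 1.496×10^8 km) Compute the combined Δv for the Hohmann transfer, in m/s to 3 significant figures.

Δv = 11000 m/s

From the circular-orbit relation v² = μ/r at r = 2.65×10^8 km: μ = v²r = (22.4)² × 2.65×10^8 = 1.32966×10^11 km³/s².
In km: r₁ = 9.84 × 1.496×10^8 = 1.472064×10^9 km; r₂ = 1.77 × 1.496×10^8 = 2.64792×10^8 km.
Semi-major axis of the transfer orbit: a_t = (1.472064×10^9 + 2.64792×10^8)/2 = 8.68428×10^8 km.
At r₁ the circular-orbit speed is v₁ = √(μ/r₁) = 9.504 km/s.
Transfer-orbit speed at r₁ (v² = μ(2/r − 1/a)): v_a = √[μ(2/r₁ − 1/a_t)] = 5.248 km/s.
First burn Δv₁ = |v_a − v₁| = 4.256 km/s.
Circular speed at r₂: v₂ = √(μ/r₂) = 22.409 km/s.
Transfer-orbit speed at r₂: v_p = √[μ(2/r₂ − 1/a_t)] = 29.175 km/s.
Second burn Δv₂ = |v₂ − v_p| = 6.766 km/s.
Total Δv = Δv₁ + Δv₂ = 11.02 km/s.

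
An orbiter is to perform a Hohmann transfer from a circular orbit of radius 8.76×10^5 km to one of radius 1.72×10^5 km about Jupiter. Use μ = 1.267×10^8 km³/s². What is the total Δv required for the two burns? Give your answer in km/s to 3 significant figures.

Δv = 13.1 km/s

Semi-major axis of the transfer orbit: a_t = (8.760×10^5 + 1.720×10^5)/2 = 5.240×10^5 km.
At r₁ the circular-orbit speed is v₁ = √(μ/r₁) = 12.026 km/s.
On the transfer ellipse at r₁, vis-viva equation gives v_a = √[μ(2/r₁ − 1/a_t)] = 6.8902 km/s.
First burn Δv₁ = |v_a − v₁| = 5.136 km/s.
Circular speed at r₂: v₂ = √(μ/r₂) = 27.141 km/s.
Transfer-orbit speed at r₂: v_p = √[μ(2/r₂ − 1/a_t)] = 35.092 km/s.
Second burn Δv₂ = |v₂ − v_p| = 7.951 km/s.
Total Δv = Δv₁ + Δv₂ = 13.09 km/s.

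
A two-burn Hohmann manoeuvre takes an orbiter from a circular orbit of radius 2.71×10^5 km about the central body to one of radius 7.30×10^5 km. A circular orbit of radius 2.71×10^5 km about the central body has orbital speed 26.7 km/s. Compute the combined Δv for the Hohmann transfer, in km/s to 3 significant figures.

Δv = 9.84 km/s

From the circular-orbit relation v² = μ/r at r = 2.71×10^5 km: μ = v²r = (26.7)² × 2.71×10^5 = 1.93193×10^8 km³/s².
Semi-major axis of the transfer orbit: a_t = (2.710×10^5 + 7.300×10^5)/2 = 5.005×10^5 km.
At r₁ the circular-orbit speed is v₁ = √(μ/r₁) = 26.700 km/s.
On the transfer ellipse at r₁, vis-viva equation gives v_p = √[μ(2/r₁ − 1/a_t)] = 32.246 km/s.
First burn Δv₁ = |v_p − v₁| = 5.546 km/s.
At r₂, v₂ = √(μ/r₂) = 16.268 km/s.
Transfer-orbit speed at r₂: v_a = √[μ(2/r₂ − 1/a_t)] = 11.971 km/s.
Second burn Δv₂ = |v₂ − v_a| = 4.297 km/s.
Δv = Δv₁ + Δv₂ = 5.546 + 4.297 = 9.843 km/s.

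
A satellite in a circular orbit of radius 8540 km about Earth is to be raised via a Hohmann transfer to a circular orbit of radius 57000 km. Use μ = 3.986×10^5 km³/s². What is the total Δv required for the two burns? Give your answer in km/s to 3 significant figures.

Δv = 3.47 km/s

The Hohmann ellipse has a_t = (r₁ + r₂)/2 = 32770 km.
At r₁ the circular-orbit speed is v₁ = √(μ/r₁) = 6.8319 km/s.
Transfer-orbit speed at r₁ (vis-viva): v_p = √[μ(2/r₁ − 1/a_t)] = 9.0103 km/s.
First burn Δv₁ = |v_p − v₁| = 2.1784 km/s.
Circular speed at r₂: v₂ = √(μ/r₂) = 2.64442 km/s.
Transfer-orbit speed at r₂: v_a = √[μ(2/r₂ − 1/a_t)] = 1.34996 km/s.
Second burn Δv₂ = |v₂ − v_a| = 1.2945 km/s.
Total Δv = Δv₁ + Δv₂ = 3.473 km/s.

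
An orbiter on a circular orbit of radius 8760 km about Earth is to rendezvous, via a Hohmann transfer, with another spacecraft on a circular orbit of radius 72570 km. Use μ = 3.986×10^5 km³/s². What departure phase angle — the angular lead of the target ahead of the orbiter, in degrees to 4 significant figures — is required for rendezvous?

Transfer-ellipse semi-major axis a_t = (r₁ + r₂)/2 = (8760 + 72570)/2 = 40665 km.
The half-period of the transfer ellipse is t = π√(a_t³/μ) = 40805 s.
Target angular speed ω₂ = √(μ/r₂³) = 3.2295×10^-5 rad/s.
Angle swept by the target during transfer: ω₂·t = 1.3178 rad = 75.50°.
The orbiter traverses 180° on the transfer ellipse, so the target must lead by 180° − 75.50° = 104.5°.

φ = 104.5°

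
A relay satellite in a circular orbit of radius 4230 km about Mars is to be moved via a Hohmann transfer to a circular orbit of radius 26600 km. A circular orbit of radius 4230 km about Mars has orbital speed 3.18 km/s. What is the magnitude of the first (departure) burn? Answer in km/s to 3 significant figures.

From the circular-orbit relation v² = μ/r at r = 4230 km: μ = v²r = (3.18)² × 4230 = 42775.5 km³/s².
Semi-major axis of the transfer orbit: a_t = (4230 + 26600)/2 = 15415 km.
Circular speed at r = 4230 km: v_c = √(μ/r) = 3.1800 km/s.
Transfer-orbit speed at the same r (vis-viva, a = a_t): v_t = √[μ(2/r − 1/a_t)] = 4.1773 km/s.
Δv₁ = |v_t − v_c| = |4.1773 − 3.1800| = 0.9973 km/s.

Δv₁ = 0.997 km/s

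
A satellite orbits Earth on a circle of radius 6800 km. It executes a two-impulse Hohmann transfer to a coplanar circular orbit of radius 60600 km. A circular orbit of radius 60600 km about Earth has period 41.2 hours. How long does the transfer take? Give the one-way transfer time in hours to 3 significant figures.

t = 8.54 hours

From Kepler's third law T² = 4π²r³/μ at r = 60600 km, T = 41.2 hours = 41.2 × 3600 s = 1.4832×10^5 s: μ = 4π²r³/T² = 3.99373×10^5 km³/s².
The Hohmann ellipse has a_t = (r₁ + r₂)/2 = 33700 km.
Transfer time t = π√(a_t³/μ) = π√((33700)³ / 3.99373×10^5) = 30750 s.
Converting: 30750 s ÷ 3600 s/hour = 8.54 hours.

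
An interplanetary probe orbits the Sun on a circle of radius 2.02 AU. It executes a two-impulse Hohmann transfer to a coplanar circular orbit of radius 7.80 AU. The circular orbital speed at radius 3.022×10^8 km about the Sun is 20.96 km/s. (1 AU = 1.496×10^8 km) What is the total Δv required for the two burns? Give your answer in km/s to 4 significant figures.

Δv = 9.283 km/s

From the circular-orbit relation v² = μ/r at r = 3.022×10^8 km: μ = v²r = (20.96)² × 3.022×10^8 = 1.32763×10^11 km³/s².
In km: r₁ = 2.02 × 1.496×10^8 = 3.02192×10^8 km; r₂ = 7.80 × 1.496×10^8 = 1.16688×10^9 km.
Semi-major axis of the transfer orbit: a_t = (3.02192×10^8 + 1.16688×10^9)/2 = 7.34536×10^8 km.
At r₁ the circular-orbit speed is v₁ = √(μ/r₁) = 20.960 km/s.
On the transfer ellipse at r₁, vis-viva equation gives v_p = √[μ(2/r₁ − 1/a_t)] = 26.418 km/s.
First burn Δv₁ = |v_p − v₁| = 5.458 km/s.
Circular speed at r₂: v₂ = √(μ/r₂) = 10.667 km/s.
Transfer-orbit speed at r₂: v_a = √[μ(2/r₂ − 1/a_t)] = 6.8416 km/s.
Second burn Δv₂ = |v₂ − v_a| = 3.825 km/s.
Total Δv = Δv₁ + Δv₂ = 9.283 km/s.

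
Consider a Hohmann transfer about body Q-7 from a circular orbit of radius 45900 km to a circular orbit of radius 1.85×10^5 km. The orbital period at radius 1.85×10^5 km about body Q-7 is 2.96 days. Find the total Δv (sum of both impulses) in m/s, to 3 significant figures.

Δv = 4110 m/s

From Kepler's third law T² = 4π²r³/μ at r = 1.85×10^5 km, T = 2.96 days = 2.96 × 86400 s = 2.55744×10^5 s: μ = 4π²r³/T² = 3.82177×10^6 km³/s².
The Hohmann ellipse has a_t = (r₁ + r₂)/2 = 1.1545×10^5 km.
Circular speed at r₁: v₁ = √(μ/r₁) = √(3.82177×10^6/45900) = 9.1248 km/s.
Transfer-orbit speed at r₁ (v² = μ(2/r − 1/a)): v_p = √[μ(2/r₁ − 1/a_t)] = 11.551 km/s.
First burn Δv₁ = |v_p − v₁| = 2.426 km/s.
At r₂, v₂ = √(μ/r₂) = 4.545 km/s.
Transfer-orbit speed at r₂: v_a = √[μ(2/r₂ − 1/a_t)] = 2.866 km/s.
Second burn Δv₂ = |v₂ − v_a| = 1.679 km/s.
Total Δv = Δv₁ + Δv₂ = 4.105 km/s.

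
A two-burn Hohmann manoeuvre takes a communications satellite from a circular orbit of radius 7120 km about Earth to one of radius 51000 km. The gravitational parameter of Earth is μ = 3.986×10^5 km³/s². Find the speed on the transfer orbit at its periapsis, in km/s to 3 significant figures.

v = 9.91 km/s

The Hohmann ellipse has a_t = (r₁ + r₂)/2 = 29060 km.
The periapsis of the transfer ellipse is at r = 7120 km.
Applying v² = μ(2/r − 1/a_t): v = 9.912 km/s.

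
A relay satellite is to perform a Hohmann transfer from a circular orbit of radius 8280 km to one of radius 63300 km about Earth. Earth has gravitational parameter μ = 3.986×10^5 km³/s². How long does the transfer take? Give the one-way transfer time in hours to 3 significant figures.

t = 9.36 hours

The Hohmann ellipse has a_t = (r₁ + r₂)/2 = 35790 km.
Transfer time t = π√(a_t³/μ) = π√((35790)³ / 3.986×10^5) = 33690 s.
Converting: 33690 s ÷ 3600 s/hour = 9.36 hours.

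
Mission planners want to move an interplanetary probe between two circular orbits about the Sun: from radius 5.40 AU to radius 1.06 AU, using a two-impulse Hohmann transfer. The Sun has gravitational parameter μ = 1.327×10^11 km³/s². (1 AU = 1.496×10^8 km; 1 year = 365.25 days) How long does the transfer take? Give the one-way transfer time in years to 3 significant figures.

In km: r₁ = 5.40 × 1.496×10^8 = 8.0784×10^8 km; r₂ = 1.06 × 1.496×10^8 = 1.58576×10^8 km.
Semi-major axis of the transfer orbit: a_t = (8.0784×10^8 + 1.58576×10^8)/2 = 4.83208×10^8 km.
Transfer time t = π√(a_t³/μ) = π√((4.83208×10^8)³ / 1.327×10^11) = 9.160×10^7 s.
Converting: 9.160×10^7 s ÷ 3.15576×10^7 s/year (365.25 × 86400) = 2.90 years.

t = 2.90 years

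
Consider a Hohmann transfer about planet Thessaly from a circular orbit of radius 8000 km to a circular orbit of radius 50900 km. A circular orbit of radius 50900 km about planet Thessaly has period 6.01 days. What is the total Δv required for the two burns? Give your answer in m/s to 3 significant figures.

Δv = 784 m/s

From Kepler's third law T² = 4π²r³/μ at r = 50900 km, T = 6.01 days = 6.01 × 86400 s = 5.19264×10^5 s: μ = 4π²r³/T² = 19308.0 km³/s².
Transfer-ellipse semi-major axis a_t = (r₁ + r₂)/2 = (8000 + 50900)/2 = 29450 km.
Circular speed at r₁: v₁ = √(μ/r₁) = √(19308.0/8000) = 1.55354 km/s.
On the transfer ellipse at r₁, v² = μ(2/r − 1/a) gives v_p = √[μ(2/r₁ − 1/a_t)] = 2.04239 km/s.
First burn Δv₁ = |v_p − v₁| = 0.48885 km/s.
At r₂, v₂ = √(μ/r₂) = 0.615899 km/s.
Transfer-orbit speed at r₂: v_a = √[μ(2/r₂ − 1/a_t)] = 0.321005 km/s.
Second burn Δv₂ = |v₂ − v_a| = 0.29489 km/s.
Δv = Δv₁ + Δv₂ = 0.48885 + 0.29489 = 0.7837 km/s.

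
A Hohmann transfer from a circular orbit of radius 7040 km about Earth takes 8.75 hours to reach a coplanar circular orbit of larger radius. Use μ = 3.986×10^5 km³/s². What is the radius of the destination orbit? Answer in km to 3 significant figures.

Transfer time t = 8.75 hours = 31500 s, and t = π√(a_t³/μ).
So a_t = (μ t²/π²)^(1/3) = (3.986×10^5 × (31500)² / π²)^(1/3) = 34220 km.
Since a_t = (r₁ + r₂)/2, r₂ = 2a_t − r₁ = 2×34220 − 7040 = 61400 km.

r₂ = 61400 km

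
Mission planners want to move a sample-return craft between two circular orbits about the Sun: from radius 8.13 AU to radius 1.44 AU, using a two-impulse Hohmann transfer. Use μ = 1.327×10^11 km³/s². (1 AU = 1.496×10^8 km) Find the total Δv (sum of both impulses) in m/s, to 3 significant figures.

In km: r₁ = 8.13 × 1.496×10^8 = 1.216248×10^9 km; r₂ = 1.44 × 1.496×10^8 = 2.15424×10^8 km.
The Hohmann ellipse has a_t = (r₁ + r₂)/2 = 7.15836×10^8 km.
Circular speed at r₁: v₁ = √(μ/r₁) = √(1.327×10^11/1.216248×10^9) = 10.445 km/s.
On the transfer ellipse at r₁, vis-viva gives v_a = √[μ(2/r₁ − 1/a_t)] = 5.7301 km/s.
First burn Δv₁ = |v_a − v₁| = 4.715 km/s.
At r₂, v₂ = √(μ/r₂) = 24.819 km/s.
Transfer-orbit speed at r₂: v_p = √[μ(2/r₂ − 1/a_t)] = 32.351 km/s.
Second burn Δv₂ = |v₂ − v_p| = 7.532 km/s.
Total Δv = Δv₁ + Δv₂ = 12.25 km/s.

Δv = 12200 m/s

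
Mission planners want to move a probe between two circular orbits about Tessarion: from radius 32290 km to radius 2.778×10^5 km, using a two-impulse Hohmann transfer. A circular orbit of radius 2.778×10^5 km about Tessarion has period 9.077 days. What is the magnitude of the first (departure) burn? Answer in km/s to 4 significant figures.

Δv₁ = 2.210 km/s

From Kepler's third law T² = 4π²r³/μ at r = 2.778×10^5 km, T = 9.077 days = 9.077 × 86400 s = 7.842528×10^5 s: μ = 4π²r³/T² = 1.37608×10^6 km³/s².
The Hohmann ellipse has a_t = (r₁ + r₂)/2 = 1.55045×10^5 km.
On the circular orbit at r = 32290 km, v_c = √(μ/r) = 6.528 km/s.
Vis-viva on the transfer ellipse at r = 32290 km gives v_t = √[μ(2/r − 1/a_t)] = 8.738 km/s.
Δv₁ = |v_t − v_c| = |8.738 − 6.528| = 2.210 km/s.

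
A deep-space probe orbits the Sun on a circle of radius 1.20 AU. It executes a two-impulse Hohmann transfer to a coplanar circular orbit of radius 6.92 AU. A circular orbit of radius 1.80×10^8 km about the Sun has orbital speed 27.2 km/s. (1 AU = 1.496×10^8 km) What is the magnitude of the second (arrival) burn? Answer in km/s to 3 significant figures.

From the circular-orbit relation v² = μ/r at r = 1.80×10^8 km: μ = v²r = (27.2)² × 1.80×10^8 = 1.33171×10^11 km³/s².
In km: r₁ = 1.20 × 1.496×10^8 = 1.7952×10^8 km; r₂ = 6.92 × 1.496×10^8 = 1.035232×10^9 km.
Semi-major axis of the transfer orbit: a_t = (1.7952×10^8 + 1.035232×10^9)/2 = 6.07376×10^8 km.
On the circular orbit at r = 1.035232×10^9 km, v_c = √(μ/r) = 11.342 km/s.
Vis-viva on the transfer ellipse at r = 1.035232×10^9 km gives v_t = √[μ(2/r − 1/a_t)] = 6.1661 km/s.
Δv₂ = |v_t − v_c| = |6.1661 − 11.342| = 5.176 km/s.

Δv₂ = 5.18 km/s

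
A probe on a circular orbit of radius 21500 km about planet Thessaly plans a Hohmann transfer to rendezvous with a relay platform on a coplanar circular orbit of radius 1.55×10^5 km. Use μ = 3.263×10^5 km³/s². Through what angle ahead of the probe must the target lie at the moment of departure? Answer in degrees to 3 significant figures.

Transfer-ellipse semi-major axis a_t = (r₁ + r₂)/2 = (21500 + 1.550×10^5)/2 = 88250 km.
The half-period of the transfer ellipse is t = π√(a_t³/μ) = 1.44183×10^5 s.
The target's mean motion on its circular orbit is ω₂ = √(μ/r₂³) = 9.36076×10^-6 rad/s.
Angle swept by the target during transfer: ω₂·t = 1.3497 rad = 77.33°.
The probe traverses 180° on the transfer ellipse, so the target must lead by 180° − 77.33° = 103°.

φ = 103°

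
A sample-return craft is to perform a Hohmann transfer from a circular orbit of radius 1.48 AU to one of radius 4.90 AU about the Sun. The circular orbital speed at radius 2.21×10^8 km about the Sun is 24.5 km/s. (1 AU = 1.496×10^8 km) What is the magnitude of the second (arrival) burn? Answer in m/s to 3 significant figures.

Δv₂ = 4290 m/s

From the circular-orbit relation v² = μ/r at r = 2.21×10^8 km: μ = v²r = (24.5)² × 2.21×10^8 = 1.32655×10^11 km³/s².
In km: r₁ = 1.48 × 1.496×10^8 = 2.21408×10^8 km; r₂ = 4.90 × 1.496×10^8 = 7.3304×10^8 km.
Semi-major axis of the transfer orbit: a_t = (2.21408×10^8 + 7.3304×10^8)/2 = 4.77224×10^8 km.
Circular speed at r = 7.3304×10^8 km: v_c = √(μ/r) = 13.452 km/s.
Vis-viva on the transfer ellipse at r = 7.3304×10^8 km gives v_t = √[μ(2/r − 1/a_t)] = 9.1629 km/s.
Δv₂ = |v_t − v_c| = |9.1629 − 13.452| = 4.289 km/s.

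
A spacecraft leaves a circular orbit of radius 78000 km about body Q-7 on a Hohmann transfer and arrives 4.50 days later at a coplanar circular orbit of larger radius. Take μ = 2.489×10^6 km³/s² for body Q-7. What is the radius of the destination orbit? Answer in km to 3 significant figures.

Transfer time t = 4.50 days = 3.888×10^5 s, and t = π√(a_t³/μ).
So a_t = (μ t²/π²)^(1/3) = (2.489×10^6 × (3.888×10^5)² / π²)^(1/3) = 3.3656×10^5 km.
Since a_t = (r₁ + r₂)/2, r₂ = 2a_t − r₁ = 2×3.3656×10^5 − 78000 = 5.9512×10^5 km.

r₂ = 5.95×10^5 km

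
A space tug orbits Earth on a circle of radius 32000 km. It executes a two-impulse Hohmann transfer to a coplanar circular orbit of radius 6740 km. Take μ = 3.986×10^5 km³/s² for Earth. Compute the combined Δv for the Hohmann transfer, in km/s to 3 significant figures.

Δv = 3.64 km/s

Transfer-ellipse semi-major axis a_t = (r₁ + r₂)/2 = (32000 + 6740)/2 = 19370 km.
Circular speed at r₁: v₁ = √(μ/r₁) = √(3.986×10^5/32000) = 3.52934 km/s.
Transfer-orbit speed at r₁ (v² = μ(2/r − 1/a)): v_a = √[μ(2/r₁ − 1/a_t)] = 2.08189 km/s.
First burn Δv₁ = |v_a − v₁| = 1.44745 km/s.
At r₂, v₂ = √(μ/r₂) = 7.69022 km/s.
Transfer-orbit speed at r₂: v_p = √[μ(2/r₂ − 1/a_t)] = 9.88437 km/s.
Second burn Δv₂ = |v₂ − v_p| = 2.19415 km/s.
Total Δv = Δv₁ + Δv₂ = 3.642 km/s.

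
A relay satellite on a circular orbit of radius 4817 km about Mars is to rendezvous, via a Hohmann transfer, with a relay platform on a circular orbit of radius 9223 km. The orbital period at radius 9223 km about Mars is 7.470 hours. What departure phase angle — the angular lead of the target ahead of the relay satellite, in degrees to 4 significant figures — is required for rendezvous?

From Kepler's third law T² = 4π²r³/μ at r = 9223 km, T = 7.470 hours = 7.470 × 3600 s = 26892 s: μ = 4π²r³/T² = 42828.2 km³/s².
The Hohmann ellipse has a_t = (r₁ + r₂)/2 = 7020 km.
The half-period of the transfer ellipse is t = π√(a_t³/μ) = 8928.7 s.
Target angular speed ω₂ = √(μ/r₂³) = 2.3365×10^-4 rad/s.
Angle swept by the target during transfer: ω₂·t = 2.0862 rad = 119.53°.
Arrival is 180° from departure on the ellipse, so φ = 180° − 119.53° = 60.47°.

φ = 60.47°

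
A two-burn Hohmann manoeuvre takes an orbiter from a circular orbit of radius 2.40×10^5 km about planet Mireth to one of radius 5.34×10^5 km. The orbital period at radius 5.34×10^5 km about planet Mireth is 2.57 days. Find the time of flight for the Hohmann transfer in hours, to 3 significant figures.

t = 19.0 hours

From Kepler's third law T² = 4π²r³/μ at r = 5.34×10^5 km, T = 2.57 days = 2.57 × 86400 s = 2.22048×10^5 s: μ = 4π²r³/T² = 1.21924×10^8 km³/s².
Semi-major axis of the transfer orbit: a_t = (2.400×10^5 + 5.340×10^5)/2 = 3.870×10^5 km.
Half the transfer-orbit period gives t = π√(a_t³/μ) = 68500 s.
Converting: 68500 s ÷ 3600 s/hour = 19.0 hours.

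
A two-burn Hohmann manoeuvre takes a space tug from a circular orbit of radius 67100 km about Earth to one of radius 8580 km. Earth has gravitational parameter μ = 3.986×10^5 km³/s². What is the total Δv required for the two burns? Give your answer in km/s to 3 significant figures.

Transfer-ellipse semi-major axis a_t = (r₁ + r₂)/2 = (67100 + 8580)/2 = 37840 km.
Circular speed at r₁: v₁ = √(μ/r₁) = √(3.986×10^5/67100) = 2.4373 km/s.
Transfer-orbit speed at r₁ (v² = μ(2/r − 1/a)): v_a = √[μ(2/r₁ − 1/a_t)] = 1.1606 km/s.
First burn Δv₁ = |v_a − v₁| = 1.277 km/s.
Circular speed at r₂: v₂ = √(μ/r₂) = 6.816 km/s.
Transfer-orbit speed at r₂: v_p = √[μ(2/r₂ − 1/a_t)] = 9.076 km/s.
Second burn Δv₂ = |v₂ − v_p| = 2.260 km/s.
Δv = Δv₁ + Δv₂ = 1.277 + 2.260 = 3.537 km/s.

Δv = 3.54 km/s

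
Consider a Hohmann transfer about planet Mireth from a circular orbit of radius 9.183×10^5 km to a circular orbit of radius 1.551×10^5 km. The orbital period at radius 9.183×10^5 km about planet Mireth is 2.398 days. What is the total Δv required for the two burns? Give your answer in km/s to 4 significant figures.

From Kepler's third law T² = 4π²r³/μ at r = 9.183×10^5 km, T = 2.398 days = 2.398 × 86400 s = 2.071872×10^5 s: μ = 4π²r³/T² = 7.12177×10^8 km³/s².
Semi-major axis of the transfer orbit: a_t = (9.183×10^5 + 1.551×10^5)/2 = 5.367×10^5 km.
At r₁ the circular-orbit speed is v₁ = √(μ/r₁) = 27.85 km/s.
On the transfer ellipse at r₁, v² = μ(2/r − 1/a) gives v_a = √[μ(2/r₁ − 1/a_t)] = 14.97 km/s.
First burn Δv₁ = |v_a − v₁| = 12.88 km/s.
Circular speed at r₂: v₂ = √(μ/r₂) = 67.7623 km/s.
Transfer-orbit speed at r₂: v_p = √[μ(2/r₂ − 1/a_t)] = 88.6369 km/s.
Second burn Δv₂ = |v₂ − v_p| = 20.87 km/s.
Δv = Δv₁ + Δv₂ = 12.88 + 20.87 = 33.75 km/s.

Δv = 33.75 km/s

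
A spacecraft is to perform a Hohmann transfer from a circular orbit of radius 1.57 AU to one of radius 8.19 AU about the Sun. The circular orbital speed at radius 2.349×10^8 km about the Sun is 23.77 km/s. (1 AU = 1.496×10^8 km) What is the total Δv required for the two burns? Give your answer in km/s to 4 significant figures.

Δv = 11.53 km/s

From the circular-orbit relation v² = μ/r at r = 2.349×10^8 km: μ = v²r = (23.77)² × 2.349×10^8 = 1.32722×10^11 km³/s².
In km: r₁ = 1.57 × 1.496×10^8 = 2.34872×10^8 km; r₂ = 8.19 × 1.496×10^8 = 1.225224×10^9 km.
Semi-major axis of the transfer orbit: a_t = (2.34872×10^8 + 1.225224×10^9)/2 = 7.30048×10^8 km.
At r₁ the circular-orbit speed is v₁ = √(μ/r₁) = 23.771 km/s.
Transfer-orbit speed at r₁ (vis-viva): v_p = √[μ(2/r₁ − 1/a_t)] = 30.795 km/s.
First burn Δv₁ = |v_p − v₁| = 7.024 km/s.
At r₂, v₂ = √(μ/r₂) = 10.4079 km/s.
Transfer-orbit speed at r₂: v_a = √[μ(2/r₂ − 1/a_t)] = 5.90341 km/s.
Second burn Δv₂ = |v₂ − v_a| = 4.504 km/s.
Total Δv = Δv₁ + Δv₂ = 11.53 km/s.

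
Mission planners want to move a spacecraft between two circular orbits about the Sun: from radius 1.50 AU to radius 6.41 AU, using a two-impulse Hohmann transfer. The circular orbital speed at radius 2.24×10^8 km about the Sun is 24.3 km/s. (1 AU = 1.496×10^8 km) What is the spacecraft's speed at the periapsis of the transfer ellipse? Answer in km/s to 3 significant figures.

v = 30.9 km/s

From the circular-orbit relation v² = μ/r at r = 2.24×10^8 km: μ = v²r = (24.3)² × 2.24×10^8 = 1.32270×10^11 km³/s².
In km: r₁ = 1.50 × 1.496×10^8 = 2.244×10^8 km; r₂ = 6.41 × 1.496×10^8 = 9.58936×10^8 km.
Semi-major axis of the transfer orbit: a_t = (2.244×10^8 + 9.58936×10^8)/2 = 5.91668×10^8 km.
At periapsis, r = 2.244×10^8 km.
Vis-viva: v = √[μ(2/r − 1/a_t)] = √[1.32270×10^11 × (2/2.244×10^8 − 1/5.91668×10^8)] = 30.91 km/s.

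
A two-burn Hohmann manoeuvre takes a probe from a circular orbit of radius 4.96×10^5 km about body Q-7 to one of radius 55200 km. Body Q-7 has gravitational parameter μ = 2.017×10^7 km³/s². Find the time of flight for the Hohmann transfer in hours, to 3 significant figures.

Semi-major axis of the transfer orbit: a_t = (4.960×10^5 + 55200)/2 = 2.756×10^5 km.
Half the transfer-orbit period gives t = π√(a_t³/μ) = 1.012×10^5 s.
Converting: 1.012×10^5 s ÷ 3600 s/hour = 28.1 hours.

t = 28.1 hours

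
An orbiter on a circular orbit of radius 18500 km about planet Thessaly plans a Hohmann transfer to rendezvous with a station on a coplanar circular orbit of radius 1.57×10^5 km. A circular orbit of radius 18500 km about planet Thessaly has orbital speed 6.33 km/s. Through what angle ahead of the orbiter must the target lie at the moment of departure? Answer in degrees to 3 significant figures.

From the circular-orbit relation v² = μ/r at r = 18500 km: μ = v²r = (6.33)² × 18500 = 7.41275×10^5 km³/s².
Semi-major axis of the transfer orbit: a_t = (18500 + 1.570×10^5)/2 = 87750 km.
The half-period of the transfer ellipse is t = π√(a_t³/μ) = 94850 s.
Target angular speed ω₂ = √(μ/r₂³) = 1.384×10^-5 rad/s.
Angle swept by the target during transfer: ω₂·t = 1.3127 rad = 75.21°.
The orbiter traverses 180° on the transfer ellipse, so the target must lead by 180° − 75.21° = 105°.

φ = 105°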